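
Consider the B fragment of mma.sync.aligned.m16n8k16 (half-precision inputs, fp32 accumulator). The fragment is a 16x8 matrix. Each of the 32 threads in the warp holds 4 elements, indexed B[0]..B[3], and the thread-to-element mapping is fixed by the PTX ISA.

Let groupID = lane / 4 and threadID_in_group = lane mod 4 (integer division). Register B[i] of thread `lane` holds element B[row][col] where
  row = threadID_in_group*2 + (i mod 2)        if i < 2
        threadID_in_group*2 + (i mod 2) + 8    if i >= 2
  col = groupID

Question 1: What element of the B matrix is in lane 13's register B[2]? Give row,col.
10,3

lane 13->13/4=3, 13 mod 4=1
i=2  r:2·1+0+8->10  c:3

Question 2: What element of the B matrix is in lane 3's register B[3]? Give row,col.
lane 3: grp=0 (3/4), tig=3 (3%4)
i=3: r=3*2+1+8=15, c=grp=0

15,0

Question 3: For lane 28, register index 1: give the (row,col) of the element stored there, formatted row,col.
28: G=7,T=0
[1] (0*2+1+0,7) = (1,7)

1,7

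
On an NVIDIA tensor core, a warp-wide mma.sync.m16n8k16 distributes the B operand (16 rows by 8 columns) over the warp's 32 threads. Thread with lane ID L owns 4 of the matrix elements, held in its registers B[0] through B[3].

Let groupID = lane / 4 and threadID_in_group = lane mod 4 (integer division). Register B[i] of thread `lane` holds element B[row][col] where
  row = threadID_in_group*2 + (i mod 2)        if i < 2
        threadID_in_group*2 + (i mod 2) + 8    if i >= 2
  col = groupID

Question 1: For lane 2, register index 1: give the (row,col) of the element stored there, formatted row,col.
5,0

lane 2→2/4=0, 2 mod 4=2
i=1  r:2·2+1+0→5  c:0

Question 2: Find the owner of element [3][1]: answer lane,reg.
5,1

c=1⇒gr=1  r=3⇒Rb=0,th=1,odd=1
L=1*4+1=5  i=0*2+1=1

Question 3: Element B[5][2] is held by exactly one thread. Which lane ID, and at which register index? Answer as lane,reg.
10,1

c: 2->gid=2  r: 5->r8=0,tid=2,i&1=1
L=2*4+2=10  i=0*2+1=1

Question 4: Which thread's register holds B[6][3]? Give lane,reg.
c=3→G=3  r=6→rhi=0,T=3,p=0
L=3*4+3=15  i=0*2+0=0

15,0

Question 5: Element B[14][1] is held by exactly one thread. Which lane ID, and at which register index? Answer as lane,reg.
7,2

c=1→G=1  r=14→rhi=1,T=3,p=0
L=1*4+3=7  i=1*2+0=2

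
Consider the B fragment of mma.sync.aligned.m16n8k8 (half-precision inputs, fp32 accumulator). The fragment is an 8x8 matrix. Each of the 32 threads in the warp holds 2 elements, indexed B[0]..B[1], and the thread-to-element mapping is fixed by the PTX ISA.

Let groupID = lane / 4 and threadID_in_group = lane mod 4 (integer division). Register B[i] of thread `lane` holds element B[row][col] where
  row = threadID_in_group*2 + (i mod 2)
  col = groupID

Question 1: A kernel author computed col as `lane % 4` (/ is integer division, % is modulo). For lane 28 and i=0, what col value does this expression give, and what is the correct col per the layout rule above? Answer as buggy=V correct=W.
buggy=0 correct=7

`lane % 4`[28,0]->0
28: g=7,t=0
[0] (0*2+0,7) = (0,7)
col: 0 vs 7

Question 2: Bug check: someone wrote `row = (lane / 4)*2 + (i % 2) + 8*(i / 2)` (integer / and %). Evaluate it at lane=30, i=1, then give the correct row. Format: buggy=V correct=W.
`(lane / 4)*2 + (i % 2) + 8*(i / 2)`[30,1]=>15
L=30=>grp=30>>2=7, tig=30&3=2
[1]=>row 2·2+1=5  col grp=7
row: 15 vs 5

buggy=15 correct=5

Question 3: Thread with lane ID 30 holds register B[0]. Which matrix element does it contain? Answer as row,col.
L=30=>grp=30>>2=7, tig=30&3=2
[0]=>row 2·2+0=4  col grp=7

4,7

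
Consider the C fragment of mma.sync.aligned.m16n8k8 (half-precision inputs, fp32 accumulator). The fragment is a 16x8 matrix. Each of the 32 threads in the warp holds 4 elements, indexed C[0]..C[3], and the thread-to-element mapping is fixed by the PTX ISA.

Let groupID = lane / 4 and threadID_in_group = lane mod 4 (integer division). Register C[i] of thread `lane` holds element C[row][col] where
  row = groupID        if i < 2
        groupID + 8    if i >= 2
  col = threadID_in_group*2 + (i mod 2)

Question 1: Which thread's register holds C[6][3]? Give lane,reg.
25,1

r=6⇒gr=6,Rb=0  c=3⇒th=1,odd=1
L=6*4+1=25  i=0*2+1=1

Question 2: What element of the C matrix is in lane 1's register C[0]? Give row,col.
1: gid=0,tid=1
[0] (0+0,1*2+0) = (0,2)

0,2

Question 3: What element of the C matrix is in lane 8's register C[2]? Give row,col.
10,0

lane 8⇒8/4=2, 8 mod 4=0
i=2  r:2+8⇒10  c:2·0+0⇒0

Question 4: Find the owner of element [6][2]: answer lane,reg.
25,0

r=6→G=6,rhi=0  c=2→T=1,p=0
L=6*4+1=25  i=0*2+0=0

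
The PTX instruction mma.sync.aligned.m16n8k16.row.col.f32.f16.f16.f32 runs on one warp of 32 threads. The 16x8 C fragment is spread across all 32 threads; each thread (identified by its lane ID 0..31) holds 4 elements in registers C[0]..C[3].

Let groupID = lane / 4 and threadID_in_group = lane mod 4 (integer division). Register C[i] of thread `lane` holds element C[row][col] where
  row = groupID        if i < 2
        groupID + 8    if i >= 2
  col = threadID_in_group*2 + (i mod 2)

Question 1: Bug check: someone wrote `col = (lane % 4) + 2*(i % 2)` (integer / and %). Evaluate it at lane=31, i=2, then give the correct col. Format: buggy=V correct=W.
`(lane % 4) + 2*(i % 2)`[31,2]->3
lane 31: gid=7 (31/4), tid=3 (31%4)
i=2: r=7+8=15, c=3*2+0=6
col: 3 vs 6

buggy=3 correct=6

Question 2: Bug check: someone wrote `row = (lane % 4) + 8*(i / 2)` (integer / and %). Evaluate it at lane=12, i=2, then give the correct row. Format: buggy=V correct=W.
buggy=8 correct=11

`(lane % 4) + 8*(i / 2)`[12,2]=>8
12: grp=3,tig=0
[2] (3+8,0*2+0) = (11,0)
row: 8 vs 11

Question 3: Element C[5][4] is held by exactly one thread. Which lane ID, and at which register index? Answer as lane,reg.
22,0

r=5->g=5,rb=0  c=4->t=2,b0=0
L=5*4+2=22  i=0*2+0=0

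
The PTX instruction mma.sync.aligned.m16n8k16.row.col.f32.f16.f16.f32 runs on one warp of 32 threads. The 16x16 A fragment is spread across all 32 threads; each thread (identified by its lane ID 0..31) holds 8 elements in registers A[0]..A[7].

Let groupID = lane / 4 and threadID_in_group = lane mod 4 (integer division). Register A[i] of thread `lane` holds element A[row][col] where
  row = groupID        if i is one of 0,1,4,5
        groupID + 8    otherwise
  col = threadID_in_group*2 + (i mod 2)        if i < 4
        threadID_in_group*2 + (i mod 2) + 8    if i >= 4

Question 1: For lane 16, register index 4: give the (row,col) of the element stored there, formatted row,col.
lane 16: g=4 (16/4), t=0 (16%4)
i=4: r=4+0=4, c=0*2+0+8=8

4,8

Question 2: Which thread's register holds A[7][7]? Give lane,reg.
r=7⇒gr=7,Rb=0  c=7⇒Cb=0,th=3,odd=1
L=7*4+3=31  i=0*4+0*2+1=1

31,1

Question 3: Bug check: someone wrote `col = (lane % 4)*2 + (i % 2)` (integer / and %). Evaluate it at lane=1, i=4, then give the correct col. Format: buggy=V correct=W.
buggy=2 correct=10

`(lane % 4)*2 + (i % 2)`[1,4]⇒2
lane 1⇒1/4=0, 1 mod 4=1
i=4  r:0+0⇒0  c:2·1+0+8⇒10
col: 2 vs 10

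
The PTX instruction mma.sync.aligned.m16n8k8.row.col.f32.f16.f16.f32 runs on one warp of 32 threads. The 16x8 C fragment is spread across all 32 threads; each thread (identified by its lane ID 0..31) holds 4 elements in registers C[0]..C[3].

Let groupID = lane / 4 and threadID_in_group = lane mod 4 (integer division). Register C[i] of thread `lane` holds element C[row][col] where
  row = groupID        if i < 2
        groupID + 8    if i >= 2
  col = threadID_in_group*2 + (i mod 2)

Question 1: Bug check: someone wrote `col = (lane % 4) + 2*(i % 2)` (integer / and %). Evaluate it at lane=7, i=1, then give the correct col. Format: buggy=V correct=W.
`(lane % 4) + 2*(i % 2)`[7,1]⇒5
lane 7: gr=1 (7/4), th=3 (7%4)
i=1: r=1+0=1, c=3*2+1=7
col: 5 vs 7

buggy=5 correct=7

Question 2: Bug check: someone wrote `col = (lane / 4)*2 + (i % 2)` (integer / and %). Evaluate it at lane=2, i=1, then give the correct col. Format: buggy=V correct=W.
`(lane / 4)*2 + (i % 2)`[2,1]→1
2: G=0,T=2
[1] (0+0,2*2+1) = (0,5)
col: 1 vs 5

buggy=1 correct=5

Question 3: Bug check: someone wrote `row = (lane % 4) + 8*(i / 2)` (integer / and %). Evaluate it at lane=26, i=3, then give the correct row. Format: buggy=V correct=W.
buggy=10 correct=14

`(lane % 4) + 8*(i / 2)`[26,3]->10
lane 26->26/4=6, 26 mod 4=2
i=3  r:6+8->14  c:2·2+1->5
row: 10 vs 14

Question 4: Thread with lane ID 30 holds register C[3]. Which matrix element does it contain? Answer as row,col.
15,5

30: grp=7,tig=2
[3] (7+8,2*2+1) = (15,5)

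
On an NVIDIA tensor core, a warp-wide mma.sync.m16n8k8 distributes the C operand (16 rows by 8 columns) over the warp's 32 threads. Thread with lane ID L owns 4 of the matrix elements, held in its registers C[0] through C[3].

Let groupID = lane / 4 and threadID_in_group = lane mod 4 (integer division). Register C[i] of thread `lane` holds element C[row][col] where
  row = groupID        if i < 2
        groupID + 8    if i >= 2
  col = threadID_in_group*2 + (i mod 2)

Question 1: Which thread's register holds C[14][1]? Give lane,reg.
r=14→G=6,rhi=1  c=1→T=0,p=1
L=6*4+0=24  i=1*2+1=3

24,3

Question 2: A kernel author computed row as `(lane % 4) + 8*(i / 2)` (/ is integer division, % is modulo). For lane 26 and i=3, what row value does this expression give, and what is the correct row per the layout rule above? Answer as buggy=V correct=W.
buggy=10 correct=14

`(lane % 4) + 8*(i / 2)`[26,3]⇒10
26: gr=6,th=2
[3] (6+8,2*2+1) = (14,5)
row: 10 vs 14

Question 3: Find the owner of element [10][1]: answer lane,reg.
r=10->g=2,rb=1  c=1->t=0,b0=1
L=2*4+0=8  i=1*2+1=3

8,3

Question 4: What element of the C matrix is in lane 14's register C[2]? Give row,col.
lane 14: gid=3 (14/4), tid=2 (14%4)
i=2: r=3+8=11, c=2*2+0=4

11,4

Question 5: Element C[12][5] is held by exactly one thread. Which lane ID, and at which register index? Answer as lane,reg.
r=12->g=4,rb=1  c=5->t=2,b0=1
L=4*4+2=18  i=1*2+1=3

18,3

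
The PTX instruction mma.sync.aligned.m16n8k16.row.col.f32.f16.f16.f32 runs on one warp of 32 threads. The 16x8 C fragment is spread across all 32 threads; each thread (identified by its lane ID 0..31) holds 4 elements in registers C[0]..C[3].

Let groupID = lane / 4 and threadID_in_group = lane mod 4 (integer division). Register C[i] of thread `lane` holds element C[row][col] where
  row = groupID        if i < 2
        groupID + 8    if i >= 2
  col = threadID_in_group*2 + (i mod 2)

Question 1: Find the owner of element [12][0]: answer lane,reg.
16,2

r:12=>grp=4,rB=1  c:0=>tig=0,lo=0
L=4*4+0=16  i=1*2+0=2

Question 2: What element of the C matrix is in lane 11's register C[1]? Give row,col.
L=11->g=11>>2=2, t=11&3=3
[1]->row 2+0=2  col 3·2+1=7

2,7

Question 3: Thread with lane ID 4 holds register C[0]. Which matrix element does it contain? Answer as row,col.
L=4->gid=4>>2=1, tid=4&3=0
[0]->row 1+0=1  col 0·2+0=0

1,0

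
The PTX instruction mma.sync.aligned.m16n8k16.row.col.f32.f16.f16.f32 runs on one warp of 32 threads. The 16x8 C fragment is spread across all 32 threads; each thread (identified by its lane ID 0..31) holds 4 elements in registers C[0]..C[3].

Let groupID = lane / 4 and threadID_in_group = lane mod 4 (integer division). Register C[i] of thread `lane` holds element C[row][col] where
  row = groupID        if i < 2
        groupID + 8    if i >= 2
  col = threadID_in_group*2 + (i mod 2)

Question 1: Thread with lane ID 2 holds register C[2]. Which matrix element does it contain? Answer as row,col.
L=2->g=2>>2=0, t=2&3=2
[2]->row 0+8=8  col 2·2+0=4

8,4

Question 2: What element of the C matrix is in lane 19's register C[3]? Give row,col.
12,7

19: G=4,T=3
[3] (4+8,3*2+1) = (12,7)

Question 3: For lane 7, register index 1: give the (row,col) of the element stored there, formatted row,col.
1,7

L=7->g=7>>2=1, t=7&3=3
[1]->row 1+0=1  col 3·2+1=7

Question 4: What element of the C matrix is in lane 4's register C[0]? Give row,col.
lane 4: gr=1 (4/4), th=0 (4%4)
i=0: r=1+0=1, c=0*2+0=0

1,0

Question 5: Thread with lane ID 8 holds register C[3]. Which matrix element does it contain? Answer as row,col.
10,1

8: gr=2,th=0
[3] (2+8,0*2+1) = (10,1)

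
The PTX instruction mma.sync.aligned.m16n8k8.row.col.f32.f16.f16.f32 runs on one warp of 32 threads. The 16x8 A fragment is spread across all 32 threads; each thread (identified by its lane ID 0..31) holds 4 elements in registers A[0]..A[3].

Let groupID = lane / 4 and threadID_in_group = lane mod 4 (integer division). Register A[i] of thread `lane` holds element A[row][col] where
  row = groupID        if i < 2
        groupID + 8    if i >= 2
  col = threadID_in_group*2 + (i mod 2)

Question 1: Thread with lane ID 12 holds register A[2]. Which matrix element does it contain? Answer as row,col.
11,0

L=12→G=12>>2=3, T=12&3=0
[2]→row 3+8=11  col 0·2+0=0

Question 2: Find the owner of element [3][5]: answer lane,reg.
r=3->g=3,rb=0  c=5->t=2,b0=1
L=3*4+2=14  i=0*2+1=1

14,1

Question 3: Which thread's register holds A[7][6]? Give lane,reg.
31,0

r=7⇒gr=7,Rb=0  c=6⇒th=3,odd=0
L=7*4+3=31  i=0*2+0=0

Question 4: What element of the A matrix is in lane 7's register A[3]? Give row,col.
L=7→G=7>>2=1, T=7&3=3
[3]→row 1+8=9  col 3·2+1=7

9,7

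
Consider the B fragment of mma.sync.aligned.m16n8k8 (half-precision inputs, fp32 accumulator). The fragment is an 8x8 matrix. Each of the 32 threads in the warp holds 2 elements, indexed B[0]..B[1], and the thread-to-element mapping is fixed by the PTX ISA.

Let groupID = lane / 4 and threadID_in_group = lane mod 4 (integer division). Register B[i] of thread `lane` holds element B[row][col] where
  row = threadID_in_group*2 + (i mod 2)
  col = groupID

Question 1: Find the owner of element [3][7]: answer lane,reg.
c=7->g=7  r=3->t=1,b0=1
L=7*4+1=29  i=1=1

29,1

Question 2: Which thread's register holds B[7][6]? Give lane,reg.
c:6=>grp=6  r:7=>tig=3,lo=1
L=6*4+3=27  i=1=1

27,1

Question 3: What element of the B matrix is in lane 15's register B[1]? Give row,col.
15: gid=3,tid=3
[1] (3*2+1,3) = (7,3)

7,3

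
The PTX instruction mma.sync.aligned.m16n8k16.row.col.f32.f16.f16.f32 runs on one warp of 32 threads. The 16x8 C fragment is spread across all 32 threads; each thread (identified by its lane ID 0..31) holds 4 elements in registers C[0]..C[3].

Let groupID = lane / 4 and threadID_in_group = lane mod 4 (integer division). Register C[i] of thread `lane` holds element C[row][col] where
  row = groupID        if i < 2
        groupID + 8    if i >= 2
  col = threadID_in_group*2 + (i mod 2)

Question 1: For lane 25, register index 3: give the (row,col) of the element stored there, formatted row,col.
14,3

lane 25: g=6 (25/4), t=1 (25%4)
i=3: r=6+8=14, c=1*2+1=3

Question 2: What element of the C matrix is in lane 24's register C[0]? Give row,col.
lane 24: G=6 (24/4), T=0 (24%4)
i=0: r=6+0=6, c=0*2+0=0

6,0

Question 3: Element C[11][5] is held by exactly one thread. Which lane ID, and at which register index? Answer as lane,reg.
r: 11->gid=3,r8=1  c: 5->tid=2,i&1=1
L=3*4+2=14  i=1*2+1=3

14,3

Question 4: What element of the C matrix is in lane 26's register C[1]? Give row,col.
6,5

26: grp=6,tig=2
[1] (6+0,2*2+1) = (6,5)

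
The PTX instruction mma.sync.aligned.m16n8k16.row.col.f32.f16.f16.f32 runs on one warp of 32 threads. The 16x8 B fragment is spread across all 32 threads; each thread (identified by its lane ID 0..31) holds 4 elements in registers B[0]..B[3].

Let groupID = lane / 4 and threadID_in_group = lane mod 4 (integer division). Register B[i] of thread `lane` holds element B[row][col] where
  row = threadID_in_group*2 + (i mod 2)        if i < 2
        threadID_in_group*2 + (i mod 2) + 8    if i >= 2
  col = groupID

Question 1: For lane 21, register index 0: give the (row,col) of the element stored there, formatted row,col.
2,5

L=21->g=21>>2=5, t=21&3=1
[0]->row 1·2+0+0=2  col g=5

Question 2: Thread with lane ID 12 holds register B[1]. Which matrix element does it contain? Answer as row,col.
L=12->g=12>>2=3, t=12&3=0
[1]->row 0·2+1+0=1  col g=3

1,3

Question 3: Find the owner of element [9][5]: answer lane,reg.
20,3

c: 5->gid=5  r: 9->r8=1,tid=0,i&1=1
L=5*4+0=20  i=1*2+1=3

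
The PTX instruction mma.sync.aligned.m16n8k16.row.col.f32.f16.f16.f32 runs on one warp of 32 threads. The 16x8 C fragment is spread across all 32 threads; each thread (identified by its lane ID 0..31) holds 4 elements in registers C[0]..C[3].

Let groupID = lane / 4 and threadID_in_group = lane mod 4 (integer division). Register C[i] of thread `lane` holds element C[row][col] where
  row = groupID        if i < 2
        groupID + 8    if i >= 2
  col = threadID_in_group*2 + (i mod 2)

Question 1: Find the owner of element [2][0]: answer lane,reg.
r=2⇒gr=2,Rb=0  c=0⇒th=0,odd=0
L=2*4+0=8  i=0*2+0=0

8,0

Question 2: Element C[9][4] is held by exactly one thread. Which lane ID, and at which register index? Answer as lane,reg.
r=9→G=1,rhi=1  c=4→T=2,p=0
L=1*4+2=6  i=1*2+0=2

6,2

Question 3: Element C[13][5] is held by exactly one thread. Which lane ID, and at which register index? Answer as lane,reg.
22,3

r=13→G=5,rhi=1  c=5→T=2,p=1
L=5*4+2=22  i=1*2+1=3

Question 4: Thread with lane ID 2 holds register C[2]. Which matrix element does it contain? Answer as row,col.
8,4

L=2→G=2>>2=0, T=2&3=2
[2]→row 0+8=8  col 2·2+0=4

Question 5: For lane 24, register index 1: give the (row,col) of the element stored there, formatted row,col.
lane 24->24/4=6, 24 mod 4=0
i=1  r:6+0->6  c:2·0+1->1

6,1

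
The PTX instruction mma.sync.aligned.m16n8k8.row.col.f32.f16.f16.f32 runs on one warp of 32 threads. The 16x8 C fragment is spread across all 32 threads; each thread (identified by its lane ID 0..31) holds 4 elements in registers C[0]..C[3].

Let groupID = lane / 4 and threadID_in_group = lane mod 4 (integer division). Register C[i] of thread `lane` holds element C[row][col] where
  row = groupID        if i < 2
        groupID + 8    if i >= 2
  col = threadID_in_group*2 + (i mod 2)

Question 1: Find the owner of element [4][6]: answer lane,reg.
19,0

r=4⇒gr=4,Rb=0  c=6⇒th=3,odd=0
L=4*4+3=19  i=0*2+0=0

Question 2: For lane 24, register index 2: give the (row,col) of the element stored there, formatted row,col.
24: gid=6,tid=0
[2] (6+8,0*2+0) = (14,0)

14,0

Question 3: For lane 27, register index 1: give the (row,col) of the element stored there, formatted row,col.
27: gr=6,th=3
[1] (6+0,3*2+1) = (6,7)

6,7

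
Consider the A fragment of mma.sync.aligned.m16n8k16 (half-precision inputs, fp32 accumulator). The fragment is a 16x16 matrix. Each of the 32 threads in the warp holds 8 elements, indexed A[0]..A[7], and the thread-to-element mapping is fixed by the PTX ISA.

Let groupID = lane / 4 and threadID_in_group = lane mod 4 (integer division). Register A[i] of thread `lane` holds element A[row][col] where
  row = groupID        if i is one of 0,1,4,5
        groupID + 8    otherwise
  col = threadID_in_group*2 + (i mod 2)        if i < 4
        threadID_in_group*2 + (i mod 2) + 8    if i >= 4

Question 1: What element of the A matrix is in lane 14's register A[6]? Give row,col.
lane 14: gid=3 (14/4), tid=2 (14%4)
i=6: r=3+8=11, c=2*2+0+8=12

11,12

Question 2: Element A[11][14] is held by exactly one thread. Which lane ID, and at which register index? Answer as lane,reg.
15,6

r: 11->gid=3,r8=1  c: 14->c8=1,tid=3,i&1=0
L=3*4+3=15  i=1*4+1*2+0=6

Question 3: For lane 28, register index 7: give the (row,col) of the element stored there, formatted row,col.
15,9

L=28->gid=28>>2=7, tid=28&3=0
[7]->row 7+8=15  col 0·2+1+8=9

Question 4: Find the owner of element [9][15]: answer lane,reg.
r:9=>grp=1,rB=1  c:15=>cB=1,tig=3,lo=1
L=1*4+3=7  i=1*4+1*2+1=7

7,7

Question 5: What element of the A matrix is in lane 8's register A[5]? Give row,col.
2,9

lane 8: grp=2 (8/4), tig=0 (8%4)
i=5: r=2+0=2, c=0*2+1+8=9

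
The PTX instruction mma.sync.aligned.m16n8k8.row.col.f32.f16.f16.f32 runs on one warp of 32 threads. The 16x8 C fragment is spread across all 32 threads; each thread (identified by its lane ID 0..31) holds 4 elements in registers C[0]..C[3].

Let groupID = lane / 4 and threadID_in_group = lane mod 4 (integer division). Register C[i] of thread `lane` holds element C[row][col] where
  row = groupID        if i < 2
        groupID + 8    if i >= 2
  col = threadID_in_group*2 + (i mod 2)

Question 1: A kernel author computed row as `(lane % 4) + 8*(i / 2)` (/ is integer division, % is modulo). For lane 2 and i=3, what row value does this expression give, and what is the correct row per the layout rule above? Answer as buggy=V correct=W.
buggy=10 correct=8

`(lane % 4) + 8*(i / 2)`[2,3]=>10
2: grp=0,tig=2
[3] (0+8,2*2+1) = (8,5)
row: 10 vs 8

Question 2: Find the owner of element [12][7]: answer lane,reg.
19,3

r:12=>grp=4,rB=1  c:7=>tig=3,lo=1
L=4*4+3=19  i=1*2+1=3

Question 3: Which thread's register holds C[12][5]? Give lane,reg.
r: 12->gid=4,r8=1  c: 5->tid=2,i&1=1
L=4*4+2=18  i=1*2+1=3

18,3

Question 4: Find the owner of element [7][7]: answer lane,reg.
r:7=>grp=7,rB=0  c:7=>tig=3,lo=1
L=7*4+3=31  i=0*2+1=1

31,1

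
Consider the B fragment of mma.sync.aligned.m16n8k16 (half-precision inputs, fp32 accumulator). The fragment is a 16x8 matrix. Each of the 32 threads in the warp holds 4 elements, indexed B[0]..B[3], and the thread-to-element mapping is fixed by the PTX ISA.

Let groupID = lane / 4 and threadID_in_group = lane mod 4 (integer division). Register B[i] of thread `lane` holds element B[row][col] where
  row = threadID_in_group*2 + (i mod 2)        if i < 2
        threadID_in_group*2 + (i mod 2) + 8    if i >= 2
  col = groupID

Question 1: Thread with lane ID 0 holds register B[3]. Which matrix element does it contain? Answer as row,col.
L=0=>grp=0>>2=0, tig=0&3=0
[3]=>row 0·2+1+8=9  col grp=0

9,0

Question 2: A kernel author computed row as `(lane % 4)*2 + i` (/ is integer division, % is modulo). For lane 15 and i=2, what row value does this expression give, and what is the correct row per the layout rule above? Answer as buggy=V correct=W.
buggy=8 correct=14

`(lane % 4)*2 + i`[15,2]->8
L=15->gid=15>>2=3, tid=15&3=3
[2]->row 3·2+0+8=14  col gid=3
row: 8 vs 14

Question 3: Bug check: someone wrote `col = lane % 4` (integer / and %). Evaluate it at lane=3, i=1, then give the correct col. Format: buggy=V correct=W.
`lane % 4`[3,1]=>3
lane 3: grp=0 (3/4), tig=3 (3%4)
i=1: r=3*2+1+0=7, c=grp=0
col: 3 vs 0

buggy=3 correct=0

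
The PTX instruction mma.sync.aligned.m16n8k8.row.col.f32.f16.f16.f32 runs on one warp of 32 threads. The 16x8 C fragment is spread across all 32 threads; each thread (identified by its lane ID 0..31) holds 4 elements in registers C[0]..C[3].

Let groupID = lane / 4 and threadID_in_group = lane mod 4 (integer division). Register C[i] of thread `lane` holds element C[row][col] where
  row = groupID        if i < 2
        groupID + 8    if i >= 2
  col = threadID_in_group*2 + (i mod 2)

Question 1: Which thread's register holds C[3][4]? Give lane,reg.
14,0

r=3→G=3,rhi=0  c=4→T=2,p=0
L=3*4+2=14  i=0*2+0=0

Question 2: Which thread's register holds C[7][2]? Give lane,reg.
29,0

r:7=>grp=7,rB=0  c:2=>tig=1,lo=0
L=7*4+1=29  i=0*2+0=0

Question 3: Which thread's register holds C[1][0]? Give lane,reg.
4,0

r:1=>grp=1,rB=0  c:0=>tig=0,lo=0
L=1*4+0=4  i=0*2+0=0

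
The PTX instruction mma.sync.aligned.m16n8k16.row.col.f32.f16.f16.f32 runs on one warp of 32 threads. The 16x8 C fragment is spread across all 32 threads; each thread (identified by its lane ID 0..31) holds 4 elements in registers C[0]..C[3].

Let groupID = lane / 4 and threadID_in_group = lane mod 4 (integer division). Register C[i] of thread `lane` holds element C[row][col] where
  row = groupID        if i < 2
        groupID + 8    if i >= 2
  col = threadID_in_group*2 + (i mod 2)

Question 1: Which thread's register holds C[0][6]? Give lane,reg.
r=0⇒gr=0,Rb=0  c=6⇒th=3,odd=0
L=0*4+3=3  i=0*2+0=0

3,0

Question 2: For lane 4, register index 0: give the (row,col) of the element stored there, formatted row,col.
lane 4⇒4/4=1, 4 mod 4=0
i=0  r:1+0⇒1  c:2·0+0⇒0

1,0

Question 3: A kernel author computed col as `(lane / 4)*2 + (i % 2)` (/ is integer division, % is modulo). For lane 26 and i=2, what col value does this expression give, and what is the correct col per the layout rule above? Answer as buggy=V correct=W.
`(lane / 4)*2 + (i % 2)`[26,2]⇒12
lane 26⇒26/4=6, 26 mod 4=2
i=2  r:6+8⇒14  c:2·2+0⇒4
col: 12 vs 4

buggy=12 correct=4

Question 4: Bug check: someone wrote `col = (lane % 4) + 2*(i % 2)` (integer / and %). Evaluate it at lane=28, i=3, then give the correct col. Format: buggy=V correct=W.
`(lane % 4) + 2*(i % 2)`[28,3]⇒2
28: gr=7,th=0
[3] (7+8,0*2+1) = (15,1)
col: 2 vs 1

buggy=2 correct=1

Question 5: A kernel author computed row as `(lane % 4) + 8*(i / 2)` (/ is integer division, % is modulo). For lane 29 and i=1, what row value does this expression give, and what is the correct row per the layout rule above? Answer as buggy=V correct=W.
buggy=1 correct=7

`(lane % 4) + 8*(i / 2)`[29,1]->1
lane 29->29/4=7, 29 mod 4=1
i=1  r:7+0->7  c:2·1+1->3
row: 1 vs 7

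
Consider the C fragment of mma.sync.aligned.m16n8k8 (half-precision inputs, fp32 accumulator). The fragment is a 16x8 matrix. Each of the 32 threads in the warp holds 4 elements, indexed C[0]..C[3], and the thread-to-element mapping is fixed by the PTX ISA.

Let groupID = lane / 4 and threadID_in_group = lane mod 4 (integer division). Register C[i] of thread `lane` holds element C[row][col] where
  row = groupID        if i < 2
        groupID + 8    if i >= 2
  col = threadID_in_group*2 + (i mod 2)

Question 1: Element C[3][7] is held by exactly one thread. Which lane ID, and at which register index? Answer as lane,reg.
r=3→G=3,rhi=0  c=7→T=3,p=1
L=3*4+3=15  i=0*2+1=1

15,1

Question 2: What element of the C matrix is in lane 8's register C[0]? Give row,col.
L=8⇒gr=8>>2=2, th=8&3=0
[0]⇒row 2+0=2  col 0·2+0=0

2,0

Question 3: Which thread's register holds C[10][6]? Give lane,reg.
r=10->g=2,rb=1  c=6->t=3,b0=0
L=2*4+3=11  i=1*2+0=2

11,2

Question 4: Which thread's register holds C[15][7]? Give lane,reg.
31,3

r=15->g=7,rb=1  c=7->t=3,b0=1
L=7*4+3=31  i=1*2+1=3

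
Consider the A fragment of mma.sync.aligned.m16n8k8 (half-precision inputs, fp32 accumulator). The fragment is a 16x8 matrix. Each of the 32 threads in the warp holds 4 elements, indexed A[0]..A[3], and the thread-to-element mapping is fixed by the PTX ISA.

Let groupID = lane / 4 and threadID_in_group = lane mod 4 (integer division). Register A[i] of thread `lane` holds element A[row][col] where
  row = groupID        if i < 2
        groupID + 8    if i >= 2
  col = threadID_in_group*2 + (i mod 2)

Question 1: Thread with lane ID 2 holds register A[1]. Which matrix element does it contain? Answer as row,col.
lane 2: grp=0 (2/4), tig=2 (2%4)
i=1: r=0+0=0, c=2*2+1=5

0,5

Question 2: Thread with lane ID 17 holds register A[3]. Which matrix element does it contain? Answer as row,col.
12,3

lane 17: gr=4 (17/4), th=1 (17%4)
i=3: r=4+8=12, c=1*2+1=3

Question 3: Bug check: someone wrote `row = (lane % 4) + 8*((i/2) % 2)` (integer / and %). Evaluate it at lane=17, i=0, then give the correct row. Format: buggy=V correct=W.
buggy=1 correct=4

`(lane % 4) + 8*((i/2) % 2)`[17,0]->1
17: gid=4,tid=1
[0] (4+0,1*2+0) = (4,2)
row: 1 vs 4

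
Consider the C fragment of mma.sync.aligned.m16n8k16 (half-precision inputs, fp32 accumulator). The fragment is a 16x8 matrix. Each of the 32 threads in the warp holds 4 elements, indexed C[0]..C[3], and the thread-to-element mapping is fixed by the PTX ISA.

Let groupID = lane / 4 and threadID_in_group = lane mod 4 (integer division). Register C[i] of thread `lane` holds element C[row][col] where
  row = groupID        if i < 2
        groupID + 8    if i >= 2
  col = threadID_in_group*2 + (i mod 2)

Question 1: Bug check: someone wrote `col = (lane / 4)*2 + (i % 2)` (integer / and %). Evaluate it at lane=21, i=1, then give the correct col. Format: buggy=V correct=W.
buggy=11 correct=3

`(lane / 4)*2 + (i % 2)`[21,1]=>11
lane 21=>21/4=5, 21 mod 4=1
i=1  r:5+0=>5  c:2·1+1=>3
col: 11 vs 3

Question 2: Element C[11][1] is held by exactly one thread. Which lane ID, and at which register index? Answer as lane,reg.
r: 11->gid=3,r8=1  c: 1->tid=0,i&1=1
L=3*4+0=12  i=1*2+1=3

12,3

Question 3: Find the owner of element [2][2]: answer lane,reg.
9,0

r=2->g=2,rb=0  c=2->t=1,b0=0
L=2*4+1=9  i=0*2+0=0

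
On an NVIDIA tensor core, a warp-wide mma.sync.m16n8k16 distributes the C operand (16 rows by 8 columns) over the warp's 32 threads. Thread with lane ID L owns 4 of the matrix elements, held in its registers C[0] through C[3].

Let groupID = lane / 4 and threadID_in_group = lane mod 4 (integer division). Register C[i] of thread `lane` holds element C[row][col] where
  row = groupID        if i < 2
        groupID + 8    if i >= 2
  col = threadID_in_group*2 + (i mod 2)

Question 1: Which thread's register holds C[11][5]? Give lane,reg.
r:11=>grp=3,rB=1  c:5=>tig=2,lo=1
L=3*4+2=14  i=1*2+1=3

14,3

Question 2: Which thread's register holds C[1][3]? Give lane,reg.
5,1

r=1->g=1,rb=0  c=3->t=1,b0=1
L=1*4+1=5  i=0*2+1=1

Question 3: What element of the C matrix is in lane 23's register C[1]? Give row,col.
5,7

lane 23⇒23/4=5, 23 mod 4=3
i=1  r:5+0⇒5  c:2·3+1⇒7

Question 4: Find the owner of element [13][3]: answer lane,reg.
r=13⇒gr=5,Rb=1  c=3⇒th=1,odd=1
L=5*4+1=21  i=1*2+1=3

21,3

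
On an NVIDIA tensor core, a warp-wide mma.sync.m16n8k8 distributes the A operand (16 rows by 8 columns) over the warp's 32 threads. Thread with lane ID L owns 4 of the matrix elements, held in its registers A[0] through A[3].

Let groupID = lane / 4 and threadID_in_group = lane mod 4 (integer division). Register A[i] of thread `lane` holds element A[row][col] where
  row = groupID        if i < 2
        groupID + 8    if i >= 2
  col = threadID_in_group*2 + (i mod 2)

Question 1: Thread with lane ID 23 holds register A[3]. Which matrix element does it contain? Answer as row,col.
13,7

23: g=5,t=3
[3] (5+8,3*2+1) = (13,7)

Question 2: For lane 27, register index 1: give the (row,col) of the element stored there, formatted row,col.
lane 27->27/4=6, 27 mod 4=3
i=1  r:6+0->6  c:2·3+1->7

6,7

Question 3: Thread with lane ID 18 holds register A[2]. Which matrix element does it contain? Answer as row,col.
12,4

18: gid=4,tid=2
[2] (4+8,2*2+0) = (12,4)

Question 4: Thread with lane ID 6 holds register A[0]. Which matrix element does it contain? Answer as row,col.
1,4

6: g=1,t=2
[0] (1+0,2*2+0) = (1,4)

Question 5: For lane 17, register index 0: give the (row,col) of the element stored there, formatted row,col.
lane 17=>17/4=4, 17 mod 4=1
i=0  r:4+0=>4  c:2·1+0=>2

4,2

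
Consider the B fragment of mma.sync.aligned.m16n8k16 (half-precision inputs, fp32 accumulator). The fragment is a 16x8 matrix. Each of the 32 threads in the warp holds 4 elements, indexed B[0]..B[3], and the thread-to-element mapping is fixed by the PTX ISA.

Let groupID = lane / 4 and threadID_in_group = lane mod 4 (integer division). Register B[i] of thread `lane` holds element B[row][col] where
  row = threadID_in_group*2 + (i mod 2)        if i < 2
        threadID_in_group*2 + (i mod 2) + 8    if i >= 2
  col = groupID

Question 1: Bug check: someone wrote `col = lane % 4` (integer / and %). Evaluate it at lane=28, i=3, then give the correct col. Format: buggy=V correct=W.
buggy=0 correct=7

`lane % 4`[28,3]⇒0
L=28⇒gr=28>>2=7, th=28&3=0
[3]⇒row 0·2+1+8=9  col gr=7
col: 0 vs 7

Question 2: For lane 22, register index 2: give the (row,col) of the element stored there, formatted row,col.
12,5

L=22⇒gr=22>>2=5, th=22&3=2
[2]⇒row 2·2+0+8=12  col gr=5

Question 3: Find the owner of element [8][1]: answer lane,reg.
c=1->g=1  r=8->rb=1,t=0,b0=0
L=1*4+0=4  i=1*2+0=2

4,2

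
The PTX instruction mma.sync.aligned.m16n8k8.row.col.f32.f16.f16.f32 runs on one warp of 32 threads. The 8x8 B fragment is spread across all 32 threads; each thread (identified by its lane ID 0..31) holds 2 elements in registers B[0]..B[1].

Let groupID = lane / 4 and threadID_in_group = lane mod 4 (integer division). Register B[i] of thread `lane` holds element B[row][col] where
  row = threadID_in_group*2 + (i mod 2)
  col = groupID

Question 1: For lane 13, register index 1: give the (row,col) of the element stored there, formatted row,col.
lane 13->13/4=3, 13 mod 4=1
i=1  r:2·1+1->3  c:3

3,3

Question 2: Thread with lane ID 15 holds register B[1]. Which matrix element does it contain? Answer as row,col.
7,3

lane 15⇒15/4=3, 15 mod 4=3
i=1  r:2·3+1⇒7  c:3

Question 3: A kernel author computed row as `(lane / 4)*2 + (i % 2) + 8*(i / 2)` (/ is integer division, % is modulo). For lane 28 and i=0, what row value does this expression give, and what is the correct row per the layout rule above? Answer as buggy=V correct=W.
buggy=14 correct=0

`(lane / 4)*2 + (i % 2) + 8*(i / 2)`[28,0]→14
lane 28→28/4=7, 28 mod 4=0
i=0  r:2·0+0→0  c:7
row: 14 vs 0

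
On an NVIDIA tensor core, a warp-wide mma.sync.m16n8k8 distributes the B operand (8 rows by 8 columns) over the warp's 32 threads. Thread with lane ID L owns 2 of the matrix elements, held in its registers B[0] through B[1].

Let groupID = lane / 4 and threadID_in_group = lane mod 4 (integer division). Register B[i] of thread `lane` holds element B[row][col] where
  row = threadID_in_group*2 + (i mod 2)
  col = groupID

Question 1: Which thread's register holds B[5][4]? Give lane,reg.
18,1

c:4=>grp=4  r:5=>tig=2,lo=1
L=4*4+2=18  i=1=1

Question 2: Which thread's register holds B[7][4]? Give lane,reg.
19,1

c=4⇒gr=4  r=7⇒th=3,odd=1
L=4*4+3=19  i=1=1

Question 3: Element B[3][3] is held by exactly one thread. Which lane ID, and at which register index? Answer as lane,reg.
13,1

c: 3->gid=3  r: 3->tid=1,i&1=1
L=3*4+1=13  i=1=1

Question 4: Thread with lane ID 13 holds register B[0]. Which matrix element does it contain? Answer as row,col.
13: G=3,T=1
[0] (1*2+0,3) = (2,3)

2,3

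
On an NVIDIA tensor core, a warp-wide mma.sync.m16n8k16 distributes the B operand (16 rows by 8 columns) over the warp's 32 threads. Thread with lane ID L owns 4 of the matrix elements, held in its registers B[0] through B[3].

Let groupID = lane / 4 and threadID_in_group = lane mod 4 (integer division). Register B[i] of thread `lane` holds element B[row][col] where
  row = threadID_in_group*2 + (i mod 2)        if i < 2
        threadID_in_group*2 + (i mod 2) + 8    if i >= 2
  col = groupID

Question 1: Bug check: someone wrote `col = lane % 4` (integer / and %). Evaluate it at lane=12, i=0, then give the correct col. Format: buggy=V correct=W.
buggy=0 correct=3

`lane % 4`[12,0]->0
lane 12->12/4=3, 12 mod 4=0
i=0  r:2·0+0+0->0  c:3
col: 0 vs 3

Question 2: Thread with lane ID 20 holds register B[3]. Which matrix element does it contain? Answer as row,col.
L=20->g=20>>2=5, t=20&3=0
[3]->row 0·2+1+8=9  col g=5

9,5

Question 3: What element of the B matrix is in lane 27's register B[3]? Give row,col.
15,6

L=27=>grp=27>>2=6, tig=27&3=3
[3]=>row 3·2+1+8=15  col grp=6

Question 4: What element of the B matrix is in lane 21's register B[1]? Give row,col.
lane 21->21/4=5, 21 mod 4=1
i=1  r:2·1+1+0->3  c:5

3,5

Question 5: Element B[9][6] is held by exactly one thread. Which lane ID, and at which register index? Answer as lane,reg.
c: 6->gid=6  r: 9->r8=1,tid=0,i&1=1
L=6*4+0=24  i=1*2+1=3

24,3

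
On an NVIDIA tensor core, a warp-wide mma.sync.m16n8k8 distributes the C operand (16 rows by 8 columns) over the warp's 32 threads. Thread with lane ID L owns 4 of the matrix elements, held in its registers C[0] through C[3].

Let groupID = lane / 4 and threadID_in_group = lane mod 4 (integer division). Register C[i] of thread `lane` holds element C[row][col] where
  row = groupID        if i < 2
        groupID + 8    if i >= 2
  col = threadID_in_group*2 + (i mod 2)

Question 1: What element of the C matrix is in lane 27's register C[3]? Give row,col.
14,7

L=27→G=27>>2=6, T=27&3=3
[3]→row 6+8=14  col 3·2+1=7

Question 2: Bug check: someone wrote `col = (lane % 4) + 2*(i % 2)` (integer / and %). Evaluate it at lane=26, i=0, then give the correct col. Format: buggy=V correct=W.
`(lane % 4) + 2*(i % 2)`[26,0]⇒2
L=26⇒gr=26>>2=6, th=26&3=2
[0]⇒row 6+0=6  col 2·2+0=4
col: 2 vs 4

buggy=2 correct=4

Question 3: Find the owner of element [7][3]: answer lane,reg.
29,1

r:7=>grp=7,rB=0  c:3=>tig=1,lo=1
L=7*4+1=29  i=0*2+1=1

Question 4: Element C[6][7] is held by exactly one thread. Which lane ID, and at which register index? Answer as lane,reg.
r=6⇒gr=6,Rb=0  c=7⇒th=3,odd=1
L=6*4+3=27  i=0*2+1=1

27,1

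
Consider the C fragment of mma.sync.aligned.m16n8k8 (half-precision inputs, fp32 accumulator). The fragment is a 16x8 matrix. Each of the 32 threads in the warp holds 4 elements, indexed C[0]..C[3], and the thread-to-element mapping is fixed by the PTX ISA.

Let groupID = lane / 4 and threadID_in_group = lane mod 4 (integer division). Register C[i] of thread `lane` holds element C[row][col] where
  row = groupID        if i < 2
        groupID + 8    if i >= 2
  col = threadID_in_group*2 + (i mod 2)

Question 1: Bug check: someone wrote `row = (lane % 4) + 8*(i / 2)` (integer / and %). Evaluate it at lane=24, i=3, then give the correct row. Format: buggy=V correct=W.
`(lane % 4) + 8*(i / 2)`[24,3]->8
lane 24->24/4=6, 24 mod 4=0
i=3  r:6+8->14  c:2·0+1->1
row: 8 vs 14

buggy=8 correct=14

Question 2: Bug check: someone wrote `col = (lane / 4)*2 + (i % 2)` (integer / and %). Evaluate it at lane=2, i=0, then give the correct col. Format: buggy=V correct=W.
`(lane / 4)*2 + (i % 2)`[2,0]->0
L=2->gid=2>>2=0, tid=2&3=2
[0]->row 0+0=0  col 2·2+0=4
col: 0 vs 4

buggy=0 correct=4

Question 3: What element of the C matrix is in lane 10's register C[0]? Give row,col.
lane 10->10/4=2, 10 mod 4=2
i=0  r:2+0->2  c:2·2+0->4

2,4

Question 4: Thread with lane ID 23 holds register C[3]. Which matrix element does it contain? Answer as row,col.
13,7

lane 23->23/4=5, 23 mod 4=3
i=3  r:5+8->13  c:2·3+1->7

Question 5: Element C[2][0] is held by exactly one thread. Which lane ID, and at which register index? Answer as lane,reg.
r:2=>grp=2,rB=0  c:0=>tig=0,lo=0
L=2*4+0=8  i=0*2+0=0

8,0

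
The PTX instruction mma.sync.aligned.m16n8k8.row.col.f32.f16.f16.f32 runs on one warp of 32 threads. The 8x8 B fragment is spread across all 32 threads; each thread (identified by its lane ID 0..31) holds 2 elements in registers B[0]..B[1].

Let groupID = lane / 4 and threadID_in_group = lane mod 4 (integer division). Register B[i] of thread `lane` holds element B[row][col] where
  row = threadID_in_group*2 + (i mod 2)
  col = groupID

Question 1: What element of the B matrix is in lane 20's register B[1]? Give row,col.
1,5

lane 20→20/4=5, 20 mod 4=0
i=1  r:2·0+1→1  c:5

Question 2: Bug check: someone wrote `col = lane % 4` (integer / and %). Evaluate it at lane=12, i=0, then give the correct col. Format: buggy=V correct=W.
`lane % 4`[12,0]->0
lane 12->12/4=3, 12 mod 4=0
i=0  r:2·0+0->0  c:3
col: 0 vs 3

buggy=0 correct=3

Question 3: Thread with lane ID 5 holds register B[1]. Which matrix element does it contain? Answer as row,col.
lane 5→5/4=1, 5 mod 4=1
i=1  r:2·1+1→3  c:1

3,1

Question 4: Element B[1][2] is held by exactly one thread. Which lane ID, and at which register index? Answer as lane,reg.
8,1

c:2=>grp=2  r:1=>tig=0,lo=1
L=2*4+0=8  i=1=1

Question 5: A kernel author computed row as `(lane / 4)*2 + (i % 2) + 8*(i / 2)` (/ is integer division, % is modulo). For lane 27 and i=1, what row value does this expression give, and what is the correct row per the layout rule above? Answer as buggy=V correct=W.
`(lane / 4)*2 + (i % 2) + 8*(i / 2)`[27,1]→13
27: G=6,T=3
[1] (3*2+1,6) = (7,6)
row: 13 vs 7

buggy=13 correct=7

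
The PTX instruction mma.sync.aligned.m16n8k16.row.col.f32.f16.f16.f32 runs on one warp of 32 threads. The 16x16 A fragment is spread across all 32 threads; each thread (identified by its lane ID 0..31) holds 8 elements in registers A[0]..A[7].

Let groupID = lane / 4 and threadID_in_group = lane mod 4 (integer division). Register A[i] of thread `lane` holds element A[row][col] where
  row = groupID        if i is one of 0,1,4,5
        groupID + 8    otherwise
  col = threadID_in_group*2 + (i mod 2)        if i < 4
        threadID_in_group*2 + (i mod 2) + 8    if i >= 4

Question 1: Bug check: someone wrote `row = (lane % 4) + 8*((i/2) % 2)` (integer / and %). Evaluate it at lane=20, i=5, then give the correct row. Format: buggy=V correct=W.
`(lane % 4) + 8*((i/2) % 2)`[20,5]=>0
lane 20: grp=5 (20/4), tig=0 (20%4)
i=5: r=5+0=5, c=0*2+1+8=9
row: 0 vs 5

buggy=0 correct=5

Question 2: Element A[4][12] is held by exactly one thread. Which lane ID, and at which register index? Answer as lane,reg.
18,4

r=4->g=4,rb=0  c=12->cb=1,t=2,b0=0
L=4*4+2=18  i=1*4+0*2+0=4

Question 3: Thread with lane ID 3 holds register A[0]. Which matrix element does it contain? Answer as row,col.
3: gr=0,th=3
[0] (0+0,3*2+0+0) = (0,6)

0,6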